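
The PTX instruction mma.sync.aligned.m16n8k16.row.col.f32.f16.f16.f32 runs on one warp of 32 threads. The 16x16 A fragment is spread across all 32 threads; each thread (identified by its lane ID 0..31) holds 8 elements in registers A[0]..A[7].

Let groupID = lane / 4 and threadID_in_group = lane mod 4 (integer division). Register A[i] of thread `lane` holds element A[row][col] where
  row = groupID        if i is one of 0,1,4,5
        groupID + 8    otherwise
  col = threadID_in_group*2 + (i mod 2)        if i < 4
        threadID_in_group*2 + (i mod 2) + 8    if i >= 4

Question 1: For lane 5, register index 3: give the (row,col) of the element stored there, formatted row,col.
9,3

lane 5: gid=1 (5/4), tid=1 (5%4)
i=3: r=1+8=9, c=1*2+1+0=3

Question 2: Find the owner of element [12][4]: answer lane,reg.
18,2

r:12=>grp=4,rB=1  c:4=>cB=0,tig=2,lo=0
L=4*4+2=18  i=0*4+1*2+0=2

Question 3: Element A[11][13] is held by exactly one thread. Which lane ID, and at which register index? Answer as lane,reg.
14,7

r:11=>grp=3,rB=1  c:13=>cB=1,tig=2,lo=1
L=3*4+2=14  i=1*4+1*2+1=7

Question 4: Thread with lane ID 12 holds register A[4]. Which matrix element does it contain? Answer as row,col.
3,8

L=12⇒gr=12>>2=3, th=12&3=0
[4]⇒row 3+0=3  col 0·2+0+8=8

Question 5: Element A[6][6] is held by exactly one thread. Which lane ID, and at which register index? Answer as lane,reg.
27,0

r:6=>grp=6,rB=0  c:6=>cB=0,tig=3,lo=0
L=6*4+3=27  i=0*4+0*2+0=0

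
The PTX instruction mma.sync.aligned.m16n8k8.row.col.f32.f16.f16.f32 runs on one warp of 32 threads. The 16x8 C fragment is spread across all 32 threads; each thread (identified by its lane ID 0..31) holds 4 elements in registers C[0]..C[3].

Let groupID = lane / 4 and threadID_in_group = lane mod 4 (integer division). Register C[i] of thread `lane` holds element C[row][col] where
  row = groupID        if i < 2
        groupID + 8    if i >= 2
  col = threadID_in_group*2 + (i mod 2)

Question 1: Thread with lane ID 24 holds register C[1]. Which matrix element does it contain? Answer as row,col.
6,1

lane 24: gid=6 (24/4), tid=0 (24%4)
i=1: r=6+0=6, c=0*2+1=1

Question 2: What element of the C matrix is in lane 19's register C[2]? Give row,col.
L=19=>grp=19>>2=4, tig=19&3=3
[2]=>row 4+8=12  col 3·2+0=6

12,6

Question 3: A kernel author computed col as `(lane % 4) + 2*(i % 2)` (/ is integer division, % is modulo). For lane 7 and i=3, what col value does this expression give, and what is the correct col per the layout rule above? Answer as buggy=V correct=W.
`(lane % 4) + 2*(i % 2)`[7,3]->5
L=7->gid=7>>2=1, tid=7&3=3
[3]->row 1+8=9  col 3·2+1=7
col: 5 vs 7

buggy=5 correct=7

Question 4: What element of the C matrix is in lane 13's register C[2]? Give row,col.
L=13=>grp=13>>2=3, tig=13&3=1
[2]=>row 3+8=11  col 1·2+0=2

11,2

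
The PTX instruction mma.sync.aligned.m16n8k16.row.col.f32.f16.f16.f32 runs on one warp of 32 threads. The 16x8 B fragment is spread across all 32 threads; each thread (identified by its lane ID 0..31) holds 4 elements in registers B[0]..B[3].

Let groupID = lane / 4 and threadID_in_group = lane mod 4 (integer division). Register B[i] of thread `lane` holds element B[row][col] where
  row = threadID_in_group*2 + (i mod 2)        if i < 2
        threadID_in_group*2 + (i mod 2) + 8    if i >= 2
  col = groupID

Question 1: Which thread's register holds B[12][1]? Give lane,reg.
6,2

c=1→G=1  r=12→rhi=1,T=2,p=0
L=1*4+2=6  i=1*2+0=2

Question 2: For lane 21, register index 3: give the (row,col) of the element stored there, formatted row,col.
lane 21: gid=5 (21/4), tid=1 (21%4)
i=3: r=1*2+1+8=11, c=gid=5

11,5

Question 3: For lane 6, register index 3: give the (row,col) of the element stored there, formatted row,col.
13,1

lane 6→6/4=1, 6 mod 4=2
i=3  r:2·2+1+8→13  c:1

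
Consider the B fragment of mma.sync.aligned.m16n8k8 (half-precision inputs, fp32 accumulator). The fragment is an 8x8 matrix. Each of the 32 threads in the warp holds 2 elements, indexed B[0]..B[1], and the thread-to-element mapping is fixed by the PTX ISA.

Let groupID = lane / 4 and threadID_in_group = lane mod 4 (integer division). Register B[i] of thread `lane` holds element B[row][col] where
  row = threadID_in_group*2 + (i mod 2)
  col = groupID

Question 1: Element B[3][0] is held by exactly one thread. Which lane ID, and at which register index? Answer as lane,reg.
c: 0->gid=0  r: 3->tid=1,i&1=1
L=0*4+1=1  i=1=1

1,1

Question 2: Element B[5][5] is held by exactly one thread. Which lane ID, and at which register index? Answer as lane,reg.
22,1

c=5→G=5  r=5→T=2,p=1
L=5*4+2=22  i=1=1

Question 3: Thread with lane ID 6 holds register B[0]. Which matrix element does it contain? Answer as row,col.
L=6->g=6>>2=1, t=6&3=2
[0]->row 2·2+0=4  col g=1

4,1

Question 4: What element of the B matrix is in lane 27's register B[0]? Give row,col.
6,6

lane 27⇒27/4=6, 27 mod 4=3
i=0  r:2·3+0⇒6  c:6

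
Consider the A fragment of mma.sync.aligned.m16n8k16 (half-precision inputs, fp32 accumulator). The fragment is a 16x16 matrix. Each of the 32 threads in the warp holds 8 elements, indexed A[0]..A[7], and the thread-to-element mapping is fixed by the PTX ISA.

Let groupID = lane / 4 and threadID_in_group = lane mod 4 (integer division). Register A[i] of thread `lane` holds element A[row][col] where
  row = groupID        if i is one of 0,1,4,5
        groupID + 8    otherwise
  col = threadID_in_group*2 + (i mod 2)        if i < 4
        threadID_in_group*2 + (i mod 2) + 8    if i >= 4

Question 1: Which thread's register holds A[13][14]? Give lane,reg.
r=13→G=5,rhi=1  c=14→chi=1,T=3,p=0
L=5*4+3=23  i=1*4+1*2+0=6

23,6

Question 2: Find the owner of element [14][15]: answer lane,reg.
27,7

r=14->g=6,rb=1  c=15->cb=1,t=3,b0=1
L=6*4+3=27  i=1*4+1*2+1=7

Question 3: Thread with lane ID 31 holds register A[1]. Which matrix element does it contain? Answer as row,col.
31: G=7,T=3
[1] (7+0,3*2+1+0) = (7,7)

7,7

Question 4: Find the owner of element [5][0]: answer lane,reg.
20,0

r:5=>grp=5,rB=0  c:0=>cB=0,tig=0,lo=0
L=5*4+0=20  i=0*4+0*2+0=0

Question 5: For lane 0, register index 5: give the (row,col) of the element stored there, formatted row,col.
lane 0: gr=0 (0/4), th=0 (0%4)
i=5: r=0+0=0, c=0*2+1+8=9

0,9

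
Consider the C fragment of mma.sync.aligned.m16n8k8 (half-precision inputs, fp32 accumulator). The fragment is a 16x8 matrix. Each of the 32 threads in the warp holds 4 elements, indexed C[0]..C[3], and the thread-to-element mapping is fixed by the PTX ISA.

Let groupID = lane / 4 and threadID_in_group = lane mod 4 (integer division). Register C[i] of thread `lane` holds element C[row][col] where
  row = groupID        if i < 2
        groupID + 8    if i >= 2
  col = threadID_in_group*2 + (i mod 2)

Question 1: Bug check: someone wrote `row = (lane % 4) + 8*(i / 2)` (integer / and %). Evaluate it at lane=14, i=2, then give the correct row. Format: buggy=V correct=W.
`(lane % 4) + 8*(i / 2)`[14,2]->10
14: gid=3,tid=2
[2] (3+8,2*2+0) = (11,4)
row: 10 vs 11

buggy=10 correct=11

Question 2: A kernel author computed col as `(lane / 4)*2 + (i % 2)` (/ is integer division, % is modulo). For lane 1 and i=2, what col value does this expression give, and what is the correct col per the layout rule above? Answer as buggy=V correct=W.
buggy=0 correct=2

`(lane / 4)*2 + (i % 2)`[1,2]=>0
1: grp=0,tig=1
[2] (0+8,1*2+0) = (8,2)
col: 0 vs 2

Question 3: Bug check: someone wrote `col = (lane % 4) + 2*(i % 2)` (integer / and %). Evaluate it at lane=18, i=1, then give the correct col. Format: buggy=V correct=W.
buggy=4 correct=5

`(lane % 4) + 2*(i % 2)`[18,1]->4
L=18->gid=18>>2=4, tid=18&3=2
[1]->row 4+0=4  col 2·2+1=5
col: 4 vs 5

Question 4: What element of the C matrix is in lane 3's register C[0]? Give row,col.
0,6

3: g=0,t=3
[0] (0+0,3*2+0) = (0,6)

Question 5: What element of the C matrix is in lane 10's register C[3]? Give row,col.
lane 10: grp=2 (10/4), tig=2 (10%4)
i=3: r=2+8=10, c=2*2+1=5

10,5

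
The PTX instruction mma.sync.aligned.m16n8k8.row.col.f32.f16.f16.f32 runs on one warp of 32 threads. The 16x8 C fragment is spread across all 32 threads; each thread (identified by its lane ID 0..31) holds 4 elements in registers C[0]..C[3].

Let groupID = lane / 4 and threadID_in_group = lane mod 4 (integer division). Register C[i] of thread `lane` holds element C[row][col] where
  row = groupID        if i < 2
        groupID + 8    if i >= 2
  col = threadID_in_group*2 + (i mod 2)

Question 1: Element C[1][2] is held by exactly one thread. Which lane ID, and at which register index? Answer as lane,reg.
r=1->g=1,rb=0  c=2->t=1,b0=0
L=1*4+1=5  i=0*2+0=0

5,0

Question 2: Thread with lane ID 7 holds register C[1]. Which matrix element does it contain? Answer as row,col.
1,7

7: grp=1,tig=3
[1] (1+0,3*2+1) = (1,7)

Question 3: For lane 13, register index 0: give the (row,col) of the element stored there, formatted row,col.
3,2

lane 13: grp=3 (13/4), tig=1 (13%4)
i=0: r=3+0=3, c=1*2+0=2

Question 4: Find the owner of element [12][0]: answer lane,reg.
r:12=>grp=4,rB=1  c:0=>tig=0,lo=0
L=4*4+0=16  i=1*2+0=2

16,2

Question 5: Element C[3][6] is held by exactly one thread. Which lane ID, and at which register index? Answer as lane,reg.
r=3->g=3,rb=0  c=6->t=3,b0=0
L=3*4+3=15  i=0*2+0=0

15,0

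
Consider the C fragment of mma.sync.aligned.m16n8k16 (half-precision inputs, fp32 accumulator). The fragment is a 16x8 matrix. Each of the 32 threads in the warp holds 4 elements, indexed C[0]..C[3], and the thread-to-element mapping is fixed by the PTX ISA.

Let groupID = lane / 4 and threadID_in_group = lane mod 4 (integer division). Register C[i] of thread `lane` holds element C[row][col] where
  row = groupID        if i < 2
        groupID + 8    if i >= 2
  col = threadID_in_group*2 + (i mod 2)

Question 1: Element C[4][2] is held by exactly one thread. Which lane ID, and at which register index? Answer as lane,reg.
17,0

r:4=>grp=4,rB=0  c:2=>tig=1,lo=0
L=4*4+1=17  i=0*2+0=0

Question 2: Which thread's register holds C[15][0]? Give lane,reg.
r:15=>grp=7,rB=1  c:0=>tig=0,lo=0
L=7*4+0=28  i=1*2+0=2

28,2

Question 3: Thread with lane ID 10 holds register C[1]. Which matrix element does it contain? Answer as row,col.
10: g=2,t=2
[1] (2+0,2*2+1) = (2,5)

2,5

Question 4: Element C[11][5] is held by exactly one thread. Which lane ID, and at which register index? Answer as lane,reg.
14,3

r: 11->gid=3,r8=1  c: 5->tid=2,i&1=1
L=3*4+2=14  i=1*2+1=3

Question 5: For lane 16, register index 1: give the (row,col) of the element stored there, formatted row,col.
4,1

L=16=>grp=16>>2=4, tig=16&3=0
[1]=>row 4+0=4  col 0·2+1=1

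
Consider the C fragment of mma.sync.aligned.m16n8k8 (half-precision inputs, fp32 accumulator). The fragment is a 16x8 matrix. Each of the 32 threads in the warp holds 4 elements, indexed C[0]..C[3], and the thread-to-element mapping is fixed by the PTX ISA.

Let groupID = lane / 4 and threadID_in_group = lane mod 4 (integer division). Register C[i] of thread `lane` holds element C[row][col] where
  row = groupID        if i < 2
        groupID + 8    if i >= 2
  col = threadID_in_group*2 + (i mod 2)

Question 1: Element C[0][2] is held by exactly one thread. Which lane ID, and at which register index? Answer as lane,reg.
r=0→G=0,rhi=0  c=2→T=1,p=0
L=0*4+1=1  i=0*2+0=0

1,0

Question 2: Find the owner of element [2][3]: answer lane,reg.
9,1

r=2->g=2,rb=0  c=3->t=1,b0=1
L=2*4+1=9  i=0*2+1=1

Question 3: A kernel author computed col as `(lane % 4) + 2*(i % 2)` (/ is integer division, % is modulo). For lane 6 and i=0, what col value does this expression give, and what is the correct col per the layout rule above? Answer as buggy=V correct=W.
`(lane % 4) + 2*(i % 2)`[6,0]→2
lane 6→6/4=1, 6 mod 4=2
i=0  r:1+0→1  c:2·2+0→4
col: 2 vs 4

buggy=2 correct=4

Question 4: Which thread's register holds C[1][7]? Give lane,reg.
7,1

r=1→G=1,rhi=0  c=7→T=3,p=1
L=1*4+3=7  i=0*2+1=1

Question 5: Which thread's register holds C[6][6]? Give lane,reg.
27,0

r=6->g=6,rb=0  c=6->t=3,b0=0
L=6*4+3=27  i=0*2+0=0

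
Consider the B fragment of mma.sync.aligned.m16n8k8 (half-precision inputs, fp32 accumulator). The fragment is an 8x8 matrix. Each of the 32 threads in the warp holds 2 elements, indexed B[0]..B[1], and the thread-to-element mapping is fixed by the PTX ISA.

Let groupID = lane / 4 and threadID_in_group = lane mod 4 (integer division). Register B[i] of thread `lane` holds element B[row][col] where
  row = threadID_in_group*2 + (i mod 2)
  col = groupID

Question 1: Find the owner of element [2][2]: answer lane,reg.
c=2->g=2  r=2->t=1,b0=0
L=2*4+1=9  i=0=0

9,0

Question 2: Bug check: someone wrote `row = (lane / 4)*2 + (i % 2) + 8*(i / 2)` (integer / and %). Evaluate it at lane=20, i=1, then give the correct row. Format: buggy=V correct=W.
buggy=11 correct=1

`(lane / 4)*2 + (i % 2) + 8*(i / 2)`[20,1]→11
20: G=5,T=0
[1] (0*2+1,5) = (1,5)
row: 11 vs 1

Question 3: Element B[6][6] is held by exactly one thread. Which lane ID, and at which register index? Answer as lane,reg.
c=6→G=6  r=6→T=3,p=0
L=6*4+3=27  i=0=0

27,0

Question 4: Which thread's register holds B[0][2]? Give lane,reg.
c:2=>grp=2  r:0=>tig=0,lo=0
L=2*4+0=8  i=0=0

8,0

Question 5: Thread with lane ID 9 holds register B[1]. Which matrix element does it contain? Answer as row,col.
3,2

L=9->gid=9>>2=2, tid=9&3=1
[1]->row 1·2+1=3  col gid=2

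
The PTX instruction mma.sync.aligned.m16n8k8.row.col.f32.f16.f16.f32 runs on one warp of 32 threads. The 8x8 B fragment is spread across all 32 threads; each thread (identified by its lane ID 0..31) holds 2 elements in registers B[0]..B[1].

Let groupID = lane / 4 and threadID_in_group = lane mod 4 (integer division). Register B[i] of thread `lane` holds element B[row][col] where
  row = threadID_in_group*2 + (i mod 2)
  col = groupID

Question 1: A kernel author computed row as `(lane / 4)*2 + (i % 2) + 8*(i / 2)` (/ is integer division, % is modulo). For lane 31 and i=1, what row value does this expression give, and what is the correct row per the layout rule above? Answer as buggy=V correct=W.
`(lane / 4)*2 + (i % 2) + 8*(i / 2)`[31,1]⇒15
31: gr=7,th=3
[1] (3*2+1,7) = (7,7)
row: 15 vs 7

buggy=15 correct=7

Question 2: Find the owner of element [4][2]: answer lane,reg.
c=2→G=2  r=4→T=2,p=0
L=2*4+2=10  i=0=0

10,0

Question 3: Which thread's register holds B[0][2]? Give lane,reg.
8,0

c: 2->gid=2  r: 0->tid=0,i&1=0
L=2*4+0=8  i=0=0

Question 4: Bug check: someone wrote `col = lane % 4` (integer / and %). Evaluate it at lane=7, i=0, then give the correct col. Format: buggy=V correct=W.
`lane % 4`[7,0]->3
lane 7: gid=1 (7/4), tid=3 (7%4)
i=0: r=3*2+0=6, c=gid=1
col: 3 vs 1

buggy=3 correct=1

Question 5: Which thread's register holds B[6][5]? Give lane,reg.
c=5→G=5  r=6→T=3,p=0
L=5*4+3=23  i=0=0

23,0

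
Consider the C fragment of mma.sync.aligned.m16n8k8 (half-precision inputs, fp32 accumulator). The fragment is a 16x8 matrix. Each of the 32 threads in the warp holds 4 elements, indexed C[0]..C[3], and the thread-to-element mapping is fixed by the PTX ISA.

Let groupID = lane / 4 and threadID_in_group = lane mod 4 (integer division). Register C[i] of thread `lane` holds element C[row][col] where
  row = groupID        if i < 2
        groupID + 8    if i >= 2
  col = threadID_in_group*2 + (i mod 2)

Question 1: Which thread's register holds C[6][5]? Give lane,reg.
26,1

r:6=>grp=6,rB=0  c:5=>tig=2,lo=1
L=6*4+2=26  i=0*2+1=1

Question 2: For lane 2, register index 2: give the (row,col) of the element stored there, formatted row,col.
lane 2: gid=0 (2/4), tid=2 (2%4)
i=2: r=0+8=8, c=2*2+0=4

8,4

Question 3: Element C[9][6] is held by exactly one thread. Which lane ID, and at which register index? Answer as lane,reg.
r: 9->gid=1,r8=1  c: 6->tid=3,i&1=0
L=1*4+3=7  i=1*2+0=2

7,2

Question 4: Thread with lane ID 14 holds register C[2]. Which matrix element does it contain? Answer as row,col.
11,4

lane 14: G=3 (14/4), T=2 (14%4)
i=2: r=3+8=11, c=2*2+0=4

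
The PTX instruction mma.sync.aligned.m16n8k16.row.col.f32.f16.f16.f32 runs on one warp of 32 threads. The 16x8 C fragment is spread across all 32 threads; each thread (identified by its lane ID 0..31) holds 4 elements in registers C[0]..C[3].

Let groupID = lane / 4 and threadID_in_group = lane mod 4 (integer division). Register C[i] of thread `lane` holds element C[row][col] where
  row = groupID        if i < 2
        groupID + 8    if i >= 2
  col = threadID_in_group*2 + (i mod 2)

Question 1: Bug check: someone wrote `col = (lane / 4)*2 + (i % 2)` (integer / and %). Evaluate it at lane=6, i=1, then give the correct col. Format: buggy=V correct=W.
buggy=3 correct=5

`(lane / 4)*2 + (i % 2)`[6,1]⇒3
lane 6: gr=1 (6/4), th=2 (6%4)
i=1: r=1+0=1, c=2*2+1=5
col: 3 vs 5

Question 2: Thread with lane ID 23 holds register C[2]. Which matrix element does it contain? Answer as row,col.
13,6

lane 23⇒23/4=5, 23 mod 4=3
i=2  r:5+8⇒13  c:2·3+0⇒6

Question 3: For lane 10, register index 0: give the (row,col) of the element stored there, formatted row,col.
10: G=2,T=2
[0] (2+0,2*2+0) = (2,4)

2,4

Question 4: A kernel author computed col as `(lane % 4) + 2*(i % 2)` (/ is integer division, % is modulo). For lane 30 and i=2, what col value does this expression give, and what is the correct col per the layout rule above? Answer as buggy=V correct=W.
buggy=2 correct=4

`(lane % 4) + 2*(i % 2)`[30,2]->2
lane 30->30/4=7, 30 mod 4=2
i=2  r:7+8->15  c:2·2+0->4
col: 2 vs 4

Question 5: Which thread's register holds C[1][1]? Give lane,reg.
r=1⇒gr=1,Rb=0  c=1⇒th=0,odd=1
L=1*4+0=4  i=0*2+1=1

4,1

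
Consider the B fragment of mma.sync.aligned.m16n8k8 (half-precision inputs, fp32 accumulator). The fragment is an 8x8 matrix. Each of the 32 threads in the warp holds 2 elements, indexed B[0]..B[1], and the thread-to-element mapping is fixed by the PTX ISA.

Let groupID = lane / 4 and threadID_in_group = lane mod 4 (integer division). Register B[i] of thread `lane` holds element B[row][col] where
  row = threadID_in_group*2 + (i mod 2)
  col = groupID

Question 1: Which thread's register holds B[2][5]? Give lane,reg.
21,0

c=5⇒gr=5  r=2⇒th=1,odd=0
L=5*4+1=21  i=0=0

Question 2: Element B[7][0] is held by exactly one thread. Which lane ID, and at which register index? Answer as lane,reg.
3,1

c=0→G=0  r=7→T=3,p=1
L=0*4+3=3  i=1=1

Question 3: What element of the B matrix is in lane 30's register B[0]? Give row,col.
30: G=7,T=2
[0] (2*2+0,7) = (4,7)

4,7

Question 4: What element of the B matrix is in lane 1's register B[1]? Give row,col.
3,0

1: G=0,T=1
[1] (1*2+1,0) = (3,0)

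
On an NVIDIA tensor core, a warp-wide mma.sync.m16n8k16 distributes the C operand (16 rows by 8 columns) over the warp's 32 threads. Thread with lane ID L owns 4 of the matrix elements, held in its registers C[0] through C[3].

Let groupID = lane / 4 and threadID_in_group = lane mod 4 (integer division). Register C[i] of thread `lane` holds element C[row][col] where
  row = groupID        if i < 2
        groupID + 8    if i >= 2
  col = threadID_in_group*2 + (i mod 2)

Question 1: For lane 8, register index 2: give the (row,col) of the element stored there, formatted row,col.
10,0

L=8->gid=8>>2=2, tid=8&3=0
[2]->row 2+8=10  col 0·2+0=0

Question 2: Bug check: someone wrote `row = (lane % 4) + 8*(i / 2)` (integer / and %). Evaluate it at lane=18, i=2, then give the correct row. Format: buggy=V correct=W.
`(lane % 4) + 8*(i / 2)`[18,2]→10
lane 18: G=4 (18/4), T=2 (18%4)
i=2: r=4+8=12, c=2*2+0=4
row: 10 vs 12

buggy=10 correct=12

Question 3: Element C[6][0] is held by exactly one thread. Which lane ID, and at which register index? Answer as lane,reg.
r:6=>grp=6,rB=0  c:0=>tig=0,lo=0
L=6*4+0=24  i=0*2+0=0

24,0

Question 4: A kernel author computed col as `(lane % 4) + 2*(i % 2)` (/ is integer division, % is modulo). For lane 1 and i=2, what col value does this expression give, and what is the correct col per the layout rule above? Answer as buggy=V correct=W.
buggy=1 correct=2

`(lane % 4) + 2*(i % 2)`[1,2]⇒1
lane 1⇒1/4=0, 1 mod 4=1
i=2  r:0+8⇒8  c:2·1+0⇒2
col: 1 vs 2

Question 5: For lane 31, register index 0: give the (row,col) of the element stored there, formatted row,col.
7,6

L=31->gid=31>>2=7, tid=31&3=3
[0]->row 7+0=7  col 3·2+0=6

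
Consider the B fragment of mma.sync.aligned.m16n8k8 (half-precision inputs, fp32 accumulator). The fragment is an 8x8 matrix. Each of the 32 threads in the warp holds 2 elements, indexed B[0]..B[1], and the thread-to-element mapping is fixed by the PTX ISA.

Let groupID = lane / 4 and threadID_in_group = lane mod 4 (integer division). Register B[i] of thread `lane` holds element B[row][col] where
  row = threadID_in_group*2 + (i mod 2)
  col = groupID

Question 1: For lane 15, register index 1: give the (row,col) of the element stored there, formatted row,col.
lane 15=>15/4=3, 15 mod 4=3
i=1  r:2·3+1=>7  c:3

7,3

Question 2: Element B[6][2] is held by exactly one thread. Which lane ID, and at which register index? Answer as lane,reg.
c=2->g=2  r=6->t=3,b0=0
L=2*4+3=11  i=0=0

11,0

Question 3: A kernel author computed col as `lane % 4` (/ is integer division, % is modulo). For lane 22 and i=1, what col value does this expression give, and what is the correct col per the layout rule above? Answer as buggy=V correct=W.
`lane % 4`[22,1]⇒2
lane 22: gr=5 (22/4), th=2 (22%4)
i=1: r=2*2+1=5, c=gr=5
col: 2 vs 5

buggy=2 correct=5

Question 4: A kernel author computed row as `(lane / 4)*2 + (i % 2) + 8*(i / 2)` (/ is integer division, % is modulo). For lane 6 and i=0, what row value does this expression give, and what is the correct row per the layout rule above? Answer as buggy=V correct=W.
buggy=2 correct=4

`(lane / 4)*2 + (i % 2) + 8*(i / 2)`[6,0]->2
lane 6: gid=1 (6/4), tid=2 (6%4)
i=0: r=2*2+0=4, c=gid=1
row: 2 vs 4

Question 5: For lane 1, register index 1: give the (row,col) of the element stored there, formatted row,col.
lane 1→1/4=0, 1 mod 4=1
i=1  r:2·1+1→3  c:0

3,0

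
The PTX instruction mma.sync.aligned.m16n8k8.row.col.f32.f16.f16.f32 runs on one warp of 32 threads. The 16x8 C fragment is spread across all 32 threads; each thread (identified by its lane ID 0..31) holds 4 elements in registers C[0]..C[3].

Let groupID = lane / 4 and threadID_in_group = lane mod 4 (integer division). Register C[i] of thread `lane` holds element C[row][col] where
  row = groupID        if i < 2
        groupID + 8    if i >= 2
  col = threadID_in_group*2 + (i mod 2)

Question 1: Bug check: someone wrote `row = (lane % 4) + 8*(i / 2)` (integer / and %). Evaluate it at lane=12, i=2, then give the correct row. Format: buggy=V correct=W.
buggy=8 correct=11

`(lane % 4) + 8*(i / 2)`[12,2]→8
lane 12→12/4=3, 12 mod 4=0
i=2  r:3+8→11  c:2·0+0→0
row: 8 vs 11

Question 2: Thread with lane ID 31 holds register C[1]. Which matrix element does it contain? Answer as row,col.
L=31->g=31>>2=7, t=31&3=3
[1]->row 7+0=7  col 3·2+1=7

7,7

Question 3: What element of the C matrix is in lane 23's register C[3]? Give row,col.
lane 23: G=5 (23/4), T=3 (23%4)
i=3: r=5+8=13, c=3*2+1=7

13,7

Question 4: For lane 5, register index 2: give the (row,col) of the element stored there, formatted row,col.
lane 5->5/4=1, 5 mod 4=1
i=2  r:1+8->9  c:2·1+0->2

9,2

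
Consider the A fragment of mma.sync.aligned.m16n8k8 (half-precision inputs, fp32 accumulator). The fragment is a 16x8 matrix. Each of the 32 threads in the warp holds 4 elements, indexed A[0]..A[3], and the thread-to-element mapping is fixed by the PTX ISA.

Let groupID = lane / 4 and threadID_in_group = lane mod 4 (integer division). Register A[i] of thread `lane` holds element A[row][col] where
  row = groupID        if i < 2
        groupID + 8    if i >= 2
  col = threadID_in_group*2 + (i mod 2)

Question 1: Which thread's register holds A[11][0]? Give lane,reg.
12,2

r=11→G=3,rhi=1  c=0→T=0,p=0
L=3*4+0=12  i=1*2+0=2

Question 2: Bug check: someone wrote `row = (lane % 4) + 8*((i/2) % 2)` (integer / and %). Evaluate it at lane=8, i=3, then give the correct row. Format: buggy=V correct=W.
buggy=8 correct=10

`(lane % 4) + 8*((i/2) % 2)`[8,3]->8
L=8->gid=8>>2=2, tid=8&3=0
[3]->row 2+8=10  col 0·2+1=1
row: 8 vs 10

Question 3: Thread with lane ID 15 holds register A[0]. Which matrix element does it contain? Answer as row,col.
3,6

L=15->gid=15>>2=3, tid=15&3=3
[0]->row 3+0=3  col 3·2+0=6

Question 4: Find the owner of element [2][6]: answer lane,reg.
r=2→G=2,rhi=0  c=6→T=3,p=0
L=2*4+3=11  i=0*2+0=0

11,0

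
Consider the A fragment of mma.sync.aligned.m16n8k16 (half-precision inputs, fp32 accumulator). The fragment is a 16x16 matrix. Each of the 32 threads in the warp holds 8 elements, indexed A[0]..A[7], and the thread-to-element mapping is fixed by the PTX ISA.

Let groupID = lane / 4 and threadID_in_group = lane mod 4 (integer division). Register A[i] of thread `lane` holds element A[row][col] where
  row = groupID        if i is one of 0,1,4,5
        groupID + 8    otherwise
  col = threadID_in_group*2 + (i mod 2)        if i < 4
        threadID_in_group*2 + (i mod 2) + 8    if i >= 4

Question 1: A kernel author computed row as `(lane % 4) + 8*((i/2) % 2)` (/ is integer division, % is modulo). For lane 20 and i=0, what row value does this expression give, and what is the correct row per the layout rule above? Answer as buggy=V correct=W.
buggy=0 correct=5

`(lane % 4) + 8*((i/2) % 2)`[20,0]→0
lane 20→20/4=5, 20 mod 4=0
i=0  r:5+0→5  c:2·0+0+0→0
row: 0 vs 5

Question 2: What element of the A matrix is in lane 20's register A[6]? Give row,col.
20: gr=5,th=0
[6] (5+8,0*2+0+8) = (13,8)

13,8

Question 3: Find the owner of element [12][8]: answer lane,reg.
r=12⇒gr=4,Rb=1  c=8⇒Cb=1,th=0,odd=0
L=4*4+0=16  i=1*4+1*2+0=6

16,6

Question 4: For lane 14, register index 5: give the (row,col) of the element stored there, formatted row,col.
lane 14⇒14/4=3, 14 mod 4=2
i=5  r:3+0⇒3  c:2·2+1+8⇒13

3,13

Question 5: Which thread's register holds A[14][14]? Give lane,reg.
27,6

r=14->g=6,rb=1  c=14->cb=1,t=3,b0=0
L=6*4+3=27  i=1*4+1*2+0=6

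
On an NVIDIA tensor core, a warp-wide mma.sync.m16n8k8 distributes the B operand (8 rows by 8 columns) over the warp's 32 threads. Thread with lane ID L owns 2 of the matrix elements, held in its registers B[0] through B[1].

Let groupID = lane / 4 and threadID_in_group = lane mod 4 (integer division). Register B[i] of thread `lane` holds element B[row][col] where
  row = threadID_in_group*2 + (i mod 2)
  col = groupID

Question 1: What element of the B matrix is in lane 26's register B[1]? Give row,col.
5,6

26: grp=6,tig=2
[1] (2*2+1,6) = (5,6)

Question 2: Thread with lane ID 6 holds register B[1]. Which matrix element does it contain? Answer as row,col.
5,1

6: g=1,t=2
[1] (2*2+1,1) = (5,1)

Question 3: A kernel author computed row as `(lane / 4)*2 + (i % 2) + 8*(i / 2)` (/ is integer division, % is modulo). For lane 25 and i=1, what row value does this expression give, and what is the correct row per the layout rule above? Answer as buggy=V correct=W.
buggy=13 correct=3

`(lane / 4)*2 + (i % 2) + 8*(i / 2)`[25,1]⇒13
lane 25: gr=6 (25/4), th=1 (25%4)
i=1: r=1*2+1=3, c=gr=6
row: 13 vs 3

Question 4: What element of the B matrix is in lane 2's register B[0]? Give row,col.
4,0

lane 2: G=0 (2/4), T=2 (2%4)
i=0: r=2*2+0=4, c=G=0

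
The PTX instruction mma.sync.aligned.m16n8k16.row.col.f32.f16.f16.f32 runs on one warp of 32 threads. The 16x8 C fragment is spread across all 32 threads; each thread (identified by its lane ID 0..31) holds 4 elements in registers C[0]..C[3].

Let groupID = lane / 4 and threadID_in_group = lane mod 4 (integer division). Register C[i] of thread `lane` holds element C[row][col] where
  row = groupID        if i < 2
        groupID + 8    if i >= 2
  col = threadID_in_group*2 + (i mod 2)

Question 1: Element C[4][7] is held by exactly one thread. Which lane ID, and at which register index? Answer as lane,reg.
r=4->g=4,rb=0  c=7->t=3,b0=1
L=4*4+3=19  i=0*2+1=1

19,1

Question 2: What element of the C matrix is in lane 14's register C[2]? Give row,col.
11,4

L=14->g=14>>2=3, t=14&3=2
[2]->row 3+8=11  col 2·2+0=4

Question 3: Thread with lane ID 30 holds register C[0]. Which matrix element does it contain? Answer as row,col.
7,4

30: g=7,t=2
[0] (7+0,2*2+0) = (7,4)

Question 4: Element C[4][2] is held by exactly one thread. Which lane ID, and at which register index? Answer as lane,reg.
r=4->g=4,rb=0  c=2->t=1,b0=0
L=4*4+1=17  i=0*2+0=0

17,0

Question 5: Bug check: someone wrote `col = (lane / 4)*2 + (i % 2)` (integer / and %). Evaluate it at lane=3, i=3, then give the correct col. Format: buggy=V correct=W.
buggy=1 correct=7

`(lane / 4)*2 + (i % 2)`[3,3]⇒1
3: gr=0,th=3
[3] (0+8,3*2+1) = (8,7)
col: 1 vs 7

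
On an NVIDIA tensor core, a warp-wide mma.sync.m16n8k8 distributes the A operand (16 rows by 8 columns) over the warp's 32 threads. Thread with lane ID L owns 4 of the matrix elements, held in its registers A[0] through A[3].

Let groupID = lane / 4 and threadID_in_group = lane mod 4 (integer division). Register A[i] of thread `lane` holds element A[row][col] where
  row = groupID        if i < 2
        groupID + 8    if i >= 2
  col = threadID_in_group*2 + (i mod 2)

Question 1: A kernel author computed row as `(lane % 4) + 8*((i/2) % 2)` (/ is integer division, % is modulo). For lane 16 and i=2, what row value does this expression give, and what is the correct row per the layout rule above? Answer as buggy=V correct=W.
`(lane % 4) + 8*((i/2) % 2)`[16,2]→8
L=16→G=16>>2=4, T=16&3=0
[2]→row 4+8=12  col 0·2+0=0
row: 8 vs 12

buggy=8 correct=12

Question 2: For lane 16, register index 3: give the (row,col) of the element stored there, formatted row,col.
16: grp=4,tig=0
[3] (4+8,0*2+1) = (12,1)

12,1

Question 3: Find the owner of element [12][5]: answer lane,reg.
r=12→G=4,rhi=1  c=5→T=2,p=1
L=4*4+2=18  i=1*2+1=3

18,3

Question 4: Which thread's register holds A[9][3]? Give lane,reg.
r=9→G=1,rhi=1  c=3→T=1,p=1
L=1*4+1=5  i=1*2+1=3

5,3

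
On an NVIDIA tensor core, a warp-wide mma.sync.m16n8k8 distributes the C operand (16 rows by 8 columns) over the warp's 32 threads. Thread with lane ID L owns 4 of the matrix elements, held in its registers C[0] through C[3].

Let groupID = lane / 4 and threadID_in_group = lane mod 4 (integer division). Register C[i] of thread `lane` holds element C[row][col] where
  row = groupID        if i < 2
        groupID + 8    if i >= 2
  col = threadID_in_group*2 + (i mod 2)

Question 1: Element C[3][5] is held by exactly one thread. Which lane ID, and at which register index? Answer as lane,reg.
r: 3->gid=3,r8=0  c: 5->tid=2,i&1=1
L=3*4+2=14  i=0*2+1=1

14,1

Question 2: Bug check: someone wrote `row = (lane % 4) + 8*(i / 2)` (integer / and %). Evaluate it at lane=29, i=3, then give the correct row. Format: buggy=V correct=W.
`(lane % 4) + 8*(i / 2)`[29,3]->9
lane 29->29/4=7, 29 mod 4=1
i=3  r:7+8->15  c:2·1+1->3
row: 9 vs 15

buggy=9 correct=15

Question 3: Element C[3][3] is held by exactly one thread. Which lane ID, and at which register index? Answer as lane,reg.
13,1

r=3⇒gr=3,Rb=0  c=3⇒th=1,odd=1
L=3*4+1=13  i=0*2+1=1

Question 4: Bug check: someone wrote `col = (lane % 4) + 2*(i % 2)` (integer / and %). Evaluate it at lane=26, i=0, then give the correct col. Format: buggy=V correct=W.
buggy=2 correct=4

`(lane % 4) + 2*(i % 2)`[26,0]=>2
lane 26=>26/4=6, 26 mod 4=2
i=0  r:6+0=>6  c:2·2+0=>4
col: 2 vs 4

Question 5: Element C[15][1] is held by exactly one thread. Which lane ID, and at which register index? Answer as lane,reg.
28,3

r=15⇒gr=7,Rb=1  c=1⇒th=0,odd=1
L=7*4+0=28  i=1*2+1=3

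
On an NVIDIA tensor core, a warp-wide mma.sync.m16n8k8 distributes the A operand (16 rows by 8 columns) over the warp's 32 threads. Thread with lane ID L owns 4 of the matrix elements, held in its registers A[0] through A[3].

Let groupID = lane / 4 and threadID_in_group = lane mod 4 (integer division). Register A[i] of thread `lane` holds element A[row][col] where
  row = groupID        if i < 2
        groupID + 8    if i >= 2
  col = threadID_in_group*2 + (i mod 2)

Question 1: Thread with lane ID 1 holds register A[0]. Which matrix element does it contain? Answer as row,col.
lane 1→1/4=0, 1 mod 4=1
i=0  r:0+0→0  c:2·1+0→2

0,2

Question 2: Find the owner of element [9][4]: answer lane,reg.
r=9->g=1,rb=1  c=4->t=2,b0=0
L=1*4+2=6  i=1*2+0=2

6,2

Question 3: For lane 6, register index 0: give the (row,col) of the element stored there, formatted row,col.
1,4

lane 6: gid=1 (6/4), tid=2 (6%4)
i=0: r=1+0=1, c=2*2+0=4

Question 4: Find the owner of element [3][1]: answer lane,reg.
12,1

r=3→G=3,rhi=0  c=1→T=0,p=1
L=3*4+0=12  i=0*2+1=1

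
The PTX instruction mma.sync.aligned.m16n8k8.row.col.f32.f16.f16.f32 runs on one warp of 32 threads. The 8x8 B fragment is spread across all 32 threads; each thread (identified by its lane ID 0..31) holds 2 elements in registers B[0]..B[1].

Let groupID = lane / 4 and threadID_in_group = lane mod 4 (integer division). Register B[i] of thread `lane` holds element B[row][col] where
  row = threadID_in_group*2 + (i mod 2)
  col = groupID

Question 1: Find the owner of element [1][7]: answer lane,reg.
c:7=>grp=7  r:1=>tig=0,lo=1
L=7*4+0=28  i=1=1

28,1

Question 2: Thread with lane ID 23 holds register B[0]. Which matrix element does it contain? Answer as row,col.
6,5

lane 23⇒23/4=5, 23 mod 4=3
i=0  r:2·3+0⇒6  c:5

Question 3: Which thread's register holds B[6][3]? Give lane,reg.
c=3→G=3  r=6→T=3,p=0
L=3*4+3=15  i=0=0

15,0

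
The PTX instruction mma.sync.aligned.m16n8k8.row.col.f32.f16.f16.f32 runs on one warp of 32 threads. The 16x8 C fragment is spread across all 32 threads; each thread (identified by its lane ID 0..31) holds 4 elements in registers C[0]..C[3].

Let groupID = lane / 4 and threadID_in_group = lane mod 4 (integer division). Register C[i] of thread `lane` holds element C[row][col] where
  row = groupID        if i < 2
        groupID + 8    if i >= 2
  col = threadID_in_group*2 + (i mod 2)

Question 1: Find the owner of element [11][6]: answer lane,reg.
15,2

r=11->g=3,rb=1  c=6->t=3,b0=0
L=3*4+3=15  i=1*2+0=2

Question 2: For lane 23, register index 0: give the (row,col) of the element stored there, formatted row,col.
lane 23->23/4=5, 23 mod 4=3
i=0  r:5+0->5  c:2·3+0->6

5,6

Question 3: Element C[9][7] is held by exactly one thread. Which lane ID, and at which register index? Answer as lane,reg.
7,3

r=9→G=1,rhi=1  c=7→T=3,p=1
L=1*4+3=7  i=1*2+1=3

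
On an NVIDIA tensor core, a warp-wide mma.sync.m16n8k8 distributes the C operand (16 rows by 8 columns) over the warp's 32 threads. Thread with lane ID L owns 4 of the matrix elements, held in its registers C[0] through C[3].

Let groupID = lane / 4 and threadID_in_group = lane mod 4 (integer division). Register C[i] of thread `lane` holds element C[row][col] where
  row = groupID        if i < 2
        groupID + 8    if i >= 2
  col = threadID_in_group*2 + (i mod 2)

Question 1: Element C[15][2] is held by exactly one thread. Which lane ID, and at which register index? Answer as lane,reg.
r:15=>grp=7,rB=1  c:2=>tig=1,lo=0
L=7*4+1=29  i=1*2+0=2

29,2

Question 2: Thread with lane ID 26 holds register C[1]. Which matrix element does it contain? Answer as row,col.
lane 26: g=6 (26/4), t=2 (26%4)
i=1: r=6+0=6, c=2*2+1=5

6,5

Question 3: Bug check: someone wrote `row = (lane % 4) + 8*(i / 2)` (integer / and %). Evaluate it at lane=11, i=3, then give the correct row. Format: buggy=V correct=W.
`(lane % 4) + 8*(i / 2)`[11,3]→11
lane 11: G=2 (11/4), T=3 (11%4)
i=3: r=2+8=10, c=3*2+1=7
row: 11 vs 10

buggy=11 correct=10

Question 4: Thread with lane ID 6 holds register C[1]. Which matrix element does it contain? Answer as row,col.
1,5

lane 6->6/4=1, 6 mod 4=2
i=1  r:1+0->1  c:2·2+1->5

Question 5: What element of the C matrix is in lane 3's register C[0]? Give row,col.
0,6

lane 3: gr=0 (3/4), th=3 (3%4)
i=0: r=0+0=0, c=3*2+0=6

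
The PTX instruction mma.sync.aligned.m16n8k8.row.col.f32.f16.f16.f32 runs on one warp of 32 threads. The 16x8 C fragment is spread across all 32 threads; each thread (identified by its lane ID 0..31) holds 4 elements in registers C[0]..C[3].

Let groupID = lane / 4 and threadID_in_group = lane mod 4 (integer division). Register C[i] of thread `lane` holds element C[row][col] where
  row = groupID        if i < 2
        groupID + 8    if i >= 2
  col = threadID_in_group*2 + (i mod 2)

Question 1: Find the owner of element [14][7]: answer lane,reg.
r=14⇒gr=6,Rb=1  c=7⇒th=3,odd=1
L=6*4+3=27  i=1*2+1=3

27,3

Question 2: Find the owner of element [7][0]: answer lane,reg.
r=7→G=7,rhi=0  c=0→T=0,p=0
L=7*4+0=28  i=0*2+0=0

28,0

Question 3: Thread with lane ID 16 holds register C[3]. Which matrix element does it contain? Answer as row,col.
12,1

16: gr=4,th=0
[3] (4+8,0*2+1) = (12,1)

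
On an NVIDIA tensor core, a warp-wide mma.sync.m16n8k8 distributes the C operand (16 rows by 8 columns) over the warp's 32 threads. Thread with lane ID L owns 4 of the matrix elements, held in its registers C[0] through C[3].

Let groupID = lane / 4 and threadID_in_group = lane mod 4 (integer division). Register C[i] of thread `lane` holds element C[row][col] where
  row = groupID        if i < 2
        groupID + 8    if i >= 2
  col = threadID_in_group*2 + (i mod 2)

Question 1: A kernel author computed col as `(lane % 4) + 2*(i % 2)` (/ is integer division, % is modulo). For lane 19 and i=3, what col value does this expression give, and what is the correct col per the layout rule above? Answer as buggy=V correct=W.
`(lane % 4) + 2*(i % 2)`[19,3]->5
lane 19: g=4 (19/4), t=3 (19%4)
i=3: r=4+8=12, c=3*2+1=7
col: 5 vs 7

buggy=5 correct=7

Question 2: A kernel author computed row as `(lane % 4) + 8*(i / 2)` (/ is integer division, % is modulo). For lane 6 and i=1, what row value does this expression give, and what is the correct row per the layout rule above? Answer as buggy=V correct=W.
buggy=2 correct=1

`(lane % 4) + 8*(i / 2)`[6,1]->2
L=6->gid=6>>2=1, tid=6&3=2
[1]->row 1+0=1  col 2·2+1=5
row: 2 vs 1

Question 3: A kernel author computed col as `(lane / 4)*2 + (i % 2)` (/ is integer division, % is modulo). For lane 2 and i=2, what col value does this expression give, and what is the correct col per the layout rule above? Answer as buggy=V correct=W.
buggy=0 correct=4

`(lane / 4)*2 + (i % 2)`[2,2]->0
2: gid=0,tid=2
[2] (0+8,2*2+0) = (8,4)
col: 0 vs 4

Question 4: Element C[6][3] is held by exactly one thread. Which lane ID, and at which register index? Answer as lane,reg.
25,1

r=6→G=6,rhi=0  c=3→T=1,p=1
L=6*4+1=25  i=0*2+1=1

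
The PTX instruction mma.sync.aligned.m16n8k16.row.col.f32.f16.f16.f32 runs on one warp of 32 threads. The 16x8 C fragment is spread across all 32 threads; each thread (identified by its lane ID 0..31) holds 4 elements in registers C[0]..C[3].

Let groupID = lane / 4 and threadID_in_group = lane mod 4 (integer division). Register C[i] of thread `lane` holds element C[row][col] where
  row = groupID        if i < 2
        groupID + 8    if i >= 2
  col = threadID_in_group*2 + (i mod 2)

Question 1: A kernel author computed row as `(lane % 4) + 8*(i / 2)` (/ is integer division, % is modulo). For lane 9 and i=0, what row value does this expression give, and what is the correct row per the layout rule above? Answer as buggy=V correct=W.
buggy=1 correct=2

`(lane % 4) + 8*(i / 2)`[9,0]=>1
9: grp=2,tig=1
[0] (2+0,1*2+0) = (2,2)
row: 1 vs 2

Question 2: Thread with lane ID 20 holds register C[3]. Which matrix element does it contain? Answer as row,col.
lane 20: gr=5 (20/4), th=0 (20%4)
i=3: r=5+8=13, c=0*2+1=1

13,1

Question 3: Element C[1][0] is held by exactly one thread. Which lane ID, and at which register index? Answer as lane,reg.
4,0

r:1=>grp=1,rB=0  c:0=>tig=0,lo=0
L=1*4+0=4  i=0*2+0=0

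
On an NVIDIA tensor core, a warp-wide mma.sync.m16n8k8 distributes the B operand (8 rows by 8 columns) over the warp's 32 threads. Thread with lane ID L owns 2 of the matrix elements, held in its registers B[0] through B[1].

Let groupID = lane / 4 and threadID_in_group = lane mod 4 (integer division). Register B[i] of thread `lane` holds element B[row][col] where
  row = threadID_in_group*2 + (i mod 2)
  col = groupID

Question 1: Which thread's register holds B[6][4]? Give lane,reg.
c:4=>grp=4  r:6=>tig=3,lo=0
L=4*4+3=19  i=0=0

19,0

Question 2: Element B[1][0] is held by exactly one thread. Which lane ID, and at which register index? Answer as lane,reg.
0,1

c=0⇒gr=0  r=1⇒th=0,odd=1
L=0*4+0=0  i=1=1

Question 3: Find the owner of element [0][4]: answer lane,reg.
16,0

c:4=>grp=4  r:0=>tig=0,lo=0
L=4*4+0=16  i=0=0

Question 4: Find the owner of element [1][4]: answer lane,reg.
c: 4->gid=4  r: 1->tid=0,i&1=1
L=4*4+0=16  i=1=1

16,1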